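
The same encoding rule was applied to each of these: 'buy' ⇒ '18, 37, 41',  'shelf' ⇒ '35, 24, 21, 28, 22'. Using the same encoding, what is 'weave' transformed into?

39, 21, 17, 38, 21

b is letter #2 and maps to 18: an offset of 16. Letters become their 1-based position plus 16 (so a→17, b→18, …).
Applying it to weave: w=23→39, e=5→21, a=1→17, v=22→38, e=5→21.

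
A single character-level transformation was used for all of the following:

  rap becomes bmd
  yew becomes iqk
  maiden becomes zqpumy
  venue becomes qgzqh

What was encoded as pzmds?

The output letters match the input read backwards, each shifted +12: rap reversed is par. The word is reversed, then every letter is shifted forward by 12.
Decoding pzmds: shift back: p−12=d, z−12=n, m−12=a, d−12=r, s−12=g → dnarg; then reverse → grand.

grand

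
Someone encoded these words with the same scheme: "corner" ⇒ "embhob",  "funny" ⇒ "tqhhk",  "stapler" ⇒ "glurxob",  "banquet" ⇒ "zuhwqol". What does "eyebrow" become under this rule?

This is an affine cipher: with a=0,…,z=25, each position x becomes (5x+20) mod 26.
On eyebrow: e(4)→5·4+20≡14=o; y(24)→5·24+20≡10=k; e(4)→5·4+20≡14=o; b(1)→5·1+20≡25=z; r(17)→5·17+20≡1=b; o(14)→5·14+20≡12=m; w(22)→5·22+20≡0=a (all mod 26).

okozbma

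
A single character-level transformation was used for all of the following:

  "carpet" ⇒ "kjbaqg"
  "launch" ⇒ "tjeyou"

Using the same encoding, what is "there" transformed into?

bqocq

In carpet: c→k is +8, a→j is +9, r→b is +10, p→a is +11 — the shift increases by 1 each position. The shift increases by 1 at each position, starting from +8: 8, 9, 10, ….
Applying it to there: t+8=b, h+9=q, e+10=o, r+11=c, e+12=q.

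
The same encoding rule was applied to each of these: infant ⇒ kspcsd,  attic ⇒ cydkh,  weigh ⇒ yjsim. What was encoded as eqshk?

cliff

Shifts by position in infant: pos 0: i→k (+2), pos 1: n→s (+5), pos 2: f→p (+10), pos 3: a→c (+2), pos 4: n→s (+5), pos 5: t→d (+10) — repeating every 3. It's a Vigenère-style cipher with numeric key [2,5,10]: position i shifts by key[i mod 3].
Decoding eqshk: e−2=c, q−5=l, s−10=i, h−2=f, k−5=f.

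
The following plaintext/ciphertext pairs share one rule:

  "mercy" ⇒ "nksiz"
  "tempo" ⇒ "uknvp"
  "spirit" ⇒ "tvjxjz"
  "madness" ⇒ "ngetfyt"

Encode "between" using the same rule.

It's a Vigenère-style cipher with numeric key [1,6]: position i shifts by key[i mod 2].
For between: b+1=c, e+6=k, t+1=u, w+6=c, e+1=f, e+6=k, n+1=o.

ckucfko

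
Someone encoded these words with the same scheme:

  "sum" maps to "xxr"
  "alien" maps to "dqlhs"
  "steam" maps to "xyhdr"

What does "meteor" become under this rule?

The shift depends on letter class: consonant s→x is +5, but vowel u→x is +3. Two shifts are in play — +3 for a/e/i/o/u, +5 for every other letter.
For meteor: m(cons)+5=r, e(vowel)+3=h, t(cons)+5=y, e(vowel)+3=h, o(vowel)+3=r, r(cons)+5=w.

rhyhrw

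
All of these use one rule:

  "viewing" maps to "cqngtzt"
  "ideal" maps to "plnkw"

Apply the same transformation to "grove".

nzxfp

In viewing: v→c is +7, i→q is +8, e→n is +9, w→g is +10 — the shift increases by 1 each position. Each letter shifts forward by (position + 7), i.e. 7, 8, 9, … — the shift grows by one for each successive letter.
On grove: g+7=n, r+8=z, o+9=x, v+10=f, e+11=p.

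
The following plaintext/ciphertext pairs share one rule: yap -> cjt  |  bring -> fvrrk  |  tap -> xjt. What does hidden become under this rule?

lrhhnr

Two shifts are in play — +9 for a/e/i/o/u, +4 for every other letter.
On hidden: h(cons)+4=l, i(vowel)+9=r, d(cons)+4=h, d(cons)+4=h, e(vowel)+9=n, n(cons)+4=r.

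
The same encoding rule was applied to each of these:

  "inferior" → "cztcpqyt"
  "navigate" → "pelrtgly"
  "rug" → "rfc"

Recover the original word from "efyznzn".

coconut

Read the word backwards and shift each letter +11.
Decoding efyznzn: shift back: e−11=t, f−11=u, y−11=n, z−11=o, n−11=c, z−11=o, n−11=c → tunococ; then reverse → coconut.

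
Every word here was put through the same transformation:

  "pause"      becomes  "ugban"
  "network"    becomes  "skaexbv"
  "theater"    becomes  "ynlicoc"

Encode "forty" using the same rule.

In pause: p→u is +5, a→g is +6, u→b is +7, s→a is +8 — the shift increases by 1 each position. Letter i (0-indexed) is shifted by i+5, so successive shifts are 5, 6, 7, ….
On forty: f+5=k, o+6=u, r+7=y, t+8=b, y+9=h.

kuybh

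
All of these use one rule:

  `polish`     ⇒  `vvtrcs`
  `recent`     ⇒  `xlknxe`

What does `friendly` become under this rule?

lyqnxoxl

In polish: p→v is +6, o→v is +7, l→t is +8, i→r is +9 — the shift increases by 1 each position. Letter i (0-indexed) is shifted by i+6, so successive shifts are 6, 7, 8, ….
On friendly: f+6=l, r+7=y, i+8=q, e+9=n, n+10=x, d+11=o, l+12=x, y+13=l.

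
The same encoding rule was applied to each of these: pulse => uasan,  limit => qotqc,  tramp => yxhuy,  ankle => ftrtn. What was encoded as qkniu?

In pulse: p→u is +5, u→a is +6, l→s is +7, s→a is +8 — the shift increases by 1 each position. Letter i (0-indexed) is shifted by i+5, so successive shifts are 5, 6, 7, ….
Undoing it on qkniu: q−5=l, k−6=e, n−7=g, i−8=a, u−9=l.

legal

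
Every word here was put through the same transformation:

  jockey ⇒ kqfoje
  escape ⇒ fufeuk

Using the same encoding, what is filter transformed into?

gkoxjx

In jockey: j→k is +1, o→q is +2, c→f is +3, k→o is +4 — the shift increases by 1 each position. Letter i (0-indexed) is shifted by i+1, so successive shifts are 1, 2, 3, ….
On filter: f+1=g, i+2=k, l+3=o, t+4=x, e+5=j, r+6=x.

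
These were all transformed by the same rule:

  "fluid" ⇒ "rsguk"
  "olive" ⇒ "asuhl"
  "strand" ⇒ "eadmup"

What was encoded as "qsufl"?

Shifts by position in fluid: pos 0: f→r (+12), pos 1: l→s (+7), pos 2: u→g (+12), pos 3: i→u (+12), pos 4: d→k (+7) — repeating every 3. It's a Vigenère-style cipher with numeric key [12,7,12]: position i shifts by key[i mod 3].
Undoing it on qsufl: q−12=e, s−7=l, u−12=i, f−12=t, l−7=e.

elite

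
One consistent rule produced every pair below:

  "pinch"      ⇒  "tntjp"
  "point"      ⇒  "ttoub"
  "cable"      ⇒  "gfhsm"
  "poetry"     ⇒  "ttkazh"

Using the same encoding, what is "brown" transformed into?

Each letter shifts forward by (position + 4), i.e. 4, 5, 6, … — the shift grows by one for each successive letter.
Applying it to brown: b+4=f, r+5=w, o+6=u, w+7=d, n+8=v.

fwudv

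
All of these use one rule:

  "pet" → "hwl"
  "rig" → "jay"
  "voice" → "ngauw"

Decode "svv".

It's a constant shift of +18 (ROT18).
Undoing it on svv: s−18=a, v−18=d, v−18=d.

add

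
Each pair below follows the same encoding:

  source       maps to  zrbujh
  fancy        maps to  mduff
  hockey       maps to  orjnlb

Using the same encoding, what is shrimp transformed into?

Shifts by position in source: pos 0: s→z (+7), pos 1: o→r (+3), pos 2: u→b (+7), pos 3: r→u (+3) — repeating every 2. A repeating key of period 2 is used — shifts +7, +3 over and over.
Applying it to shrimp: s+7=z, h+3=k, r+7=y, i+3=l, m+7=t, p+3=s.

zkylts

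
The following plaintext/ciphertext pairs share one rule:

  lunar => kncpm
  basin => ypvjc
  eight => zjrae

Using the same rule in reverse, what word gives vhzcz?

scene

Treating letters as 0–25, the rule is x ↦ 9x + 15 (mod 26).
Reversing it on vhzcz: v(21)→3·(21−15)≡18=s; h(7)→3·(7−15)≡2=c; z(25)→3·(25−15)≡4=e; c(2)→3·(2−15)≡13=n; z(25)→3·(25−15)≡4=e (all mod 26).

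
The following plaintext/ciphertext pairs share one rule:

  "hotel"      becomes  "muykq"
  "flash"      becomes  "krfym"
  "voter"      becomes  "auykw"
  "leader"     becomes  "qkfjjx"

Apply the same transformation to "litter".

Shifts by position in hotel: pos 0: h→m (+5), pos 1: o→u (+6), pos 2: t→y (+5), pos 3: e→k (+6) — repeating every 2. A repeating key of period 2 is used — shifts +5, +6 over and over.
Applying it to litter: l+5=q, i+6=o, t+5=y, t+6=z, e+5=j, r+6=x.

qoyzjx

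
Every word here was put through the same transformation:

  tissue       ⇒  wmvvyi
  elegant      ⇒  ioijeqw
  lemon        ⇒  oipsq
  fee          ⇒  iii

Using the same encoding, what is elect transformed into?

Vowels shift forward by 4 and consonants shift forward by 3.
On elect: e(vowel)+4=i, l(cons)+3=o, e(vowel)+4=i, c(cons)+3=f, t(cons)+3=w.

ioifw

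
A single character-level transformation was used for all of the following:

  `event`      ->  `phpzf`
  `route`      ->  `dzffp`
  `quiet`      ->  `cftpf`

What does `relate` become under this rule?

dpxlfp

The shift depends on letter class: consonant v→h is +12, but vowel e→p is +11. Vowels shift forward by 11 and consonants shift forward by 12.
For relate: r(cons)+12=d, e(vowel)+11=p, l(cons)+12=x, a(vowel)+11=l, t(cons)+12=f, e(vowel)+11=p.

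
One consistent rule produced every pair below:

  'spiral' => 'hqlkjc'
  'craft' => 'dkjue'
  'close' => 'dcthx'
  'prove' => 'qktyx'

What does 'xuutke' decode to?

s(18)→h(7) and p(15)→q(16) fit y≡23x+9 (mod 26); the inverse of 23 mod 26 is 17. This is an affine cipher: with a=0,…,z=25, each position x becomes (23x+9) mod 26.
Undoing it on xuutke: x(23)→17·(23−9)≡4=e; u(20)→17·(20−9)≡5=f; u(20)→17·(20−9)≡5=f; t(19)→17·(19−9)≡14=o; k(10)→17·(10−9)≡17=r; e(4)→17·(4−9)≡19=t (all mod 26).

effort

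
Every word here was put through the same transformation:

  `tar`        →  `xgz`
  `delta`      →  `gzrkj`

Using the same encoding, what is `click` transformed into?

The output letters match the input read backwards, each shifted +6: tar reversed is rat. The word is reversed, then every letter is shifted forward by 6.
Applying it to click: reverse → kcilc; then shift: k+6=q, c+6=i, i+6=o, l+6=r, c+6=i.

qiori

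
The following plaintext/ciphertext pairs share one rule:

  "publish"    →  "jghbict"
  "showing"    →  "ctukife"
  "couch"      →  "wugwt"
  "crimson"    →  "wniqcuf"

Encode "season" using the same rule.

cascuf

p(15)→j(9) and u(20)→g(6) fit y≡15x+18 (mod 26); the inverse of 15 mod 26 is 7. Treating letters as 0–25, the rule is x ↦ 15x + 18 (mod 26).
On season: s(18)→15·18+18≡2=c; e(4)→15·4+18≡0=a; a(0)→15·0+18≡18=s; s(18)→15·18+18≡2=c; o(14)→15·14+18≡20=u; n(13)→15·13+18≡5=f (all mod 26).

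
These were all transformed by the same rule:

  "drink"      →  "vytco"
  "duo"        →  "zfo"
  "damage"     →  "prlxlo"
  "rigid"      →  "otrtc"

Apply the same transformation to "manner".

cpyylx

The output letters match the input read backwards, each shifted +11: drink reversed is knird. Two steps: reverse the string, then apply a Caesar shift of +11.
For manner: reverse → rennam; then shift: r+11=c, e+11=p, n+11=y, n+11=y, a+11=l, m+11=x.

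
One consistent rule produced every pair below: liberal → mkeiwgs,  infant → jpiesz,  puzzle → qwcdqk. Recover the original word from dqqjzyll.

Each letter shifts forward by (position + 1), i.e. 1, 2, 3, … — the shift grows by one for each successive letter.
Reversing it on dqqjzyll: d−1=c, q−2=o, q−3=n, j−4=f, z−5=u, y−6=s, l−7=e, l−8=d.

confused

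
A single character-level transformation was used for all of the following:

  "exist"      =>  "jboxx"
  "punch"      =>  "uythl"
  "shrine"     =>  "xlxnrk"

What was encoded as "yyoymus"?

A repeating key of period 3 is used — shifts +5, +4, +6 over and over.
Decoding yyoymus: y−5=t, y−4=u, o−6=i, y−5=t, m−4=i, u−6=o, s−5=n.

tuition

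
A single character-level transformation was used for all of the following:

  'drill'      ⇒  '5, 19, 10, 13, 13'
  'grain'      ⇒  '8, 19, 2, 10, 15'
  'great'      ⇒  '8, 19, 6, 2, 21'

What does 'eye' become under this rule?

Letters become their 1-based position plus 1 (so a→2, b→3, …).
Applying it to eye: e=5→6, y=25→26, e=5→6.

6, 26, 6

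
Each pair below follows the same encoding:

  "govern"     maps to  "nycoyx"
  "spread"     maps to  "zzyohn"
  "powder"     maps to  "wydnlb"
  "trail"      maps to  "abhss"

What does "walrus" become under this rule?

dksbbc

A repeating key of period 2 is used — shifts +7, +10 over and over.
On walrus: w+7=d, a+10=k, l+7=s, r+10=b, u+7=b, s+10=c.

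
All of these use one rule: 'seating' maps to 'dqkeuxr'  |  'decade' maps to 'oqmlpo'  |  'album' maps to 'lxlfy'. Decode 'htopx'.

wheel

Shifts by position in seating: pos 0: s→d (+11), pos 1: e→q (+12), pos 2: a→k (+10), pos 3: t→e (+11), pos 4: i→u (+12), pos 5: n→x (+10) — repeating every 3. A repeating key of period 3 is used — shifts +11, +12, +10 over and over.
Undoing it on htopx: h−11=w, t−12=h, o−10=e, p−11=e, x−12=l.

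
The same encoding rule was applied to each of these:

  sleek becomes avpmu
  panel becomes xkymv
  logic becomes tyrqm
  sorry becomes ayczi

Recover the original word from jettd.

built

Shifts by position in sleek: pos 0: s→a (+8), pos 1: l→v (+10), pos 2: e→p (+11), pos 3: e→m (+8), pos 4: k→u (+10) — repeating every 3. The shifts repeat in a cycle of length 3: positions 0,1,… shift by +8, +10, +11, then the pattern repeats.
Undoing it on jettd: j−8=b, e−10=u, t−11=i, t−8=l, d−10=t.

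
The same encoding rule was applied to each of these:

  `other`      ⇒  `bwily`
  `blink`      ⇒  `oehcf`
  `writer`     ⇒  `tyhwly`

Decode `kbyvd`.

forum

o(14)→b(1) and t(19)→w(22) fit y≡25x+15 (mod 26); the inverse of 25 mod 26 is 25. This is an affine cipher: with a=0,…,z=25, each position x becomes (25x+15) mod 26.
Reversing it on kbyvd: k(10)→25·(10−15)≡5=f; b(1)→25·(1−15)≡14=o; y(24)→25·(24−15)≡17=r; v(21)→25·(21−15)≡20=u; d(3)→25·(3−15)≡12=m (all mod 26).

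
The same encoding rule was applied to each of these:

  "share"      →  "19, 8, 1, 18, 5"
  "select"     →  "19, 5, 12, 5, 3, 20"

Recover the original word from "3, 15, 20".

s is letter #19 and maps to 19: an offset of 0. Each letter is replaced by its alphabet position (a=1, b=2, …, z=26).
Undoing it on 3, 15, 20: 3=c, 15=o, 20=t.

cot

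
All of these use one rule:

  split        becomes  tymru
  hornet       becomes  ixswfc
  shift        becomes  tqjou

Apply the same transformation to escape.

Shifts by position in split: pos 0: s→t (+1), pos 1: p→y (+9), pos 2: l→m (+1), pos 3: i→r (+9) — repeating every 2. The shifts repeat in a cycle of length 2: positions 0,1,… shift by +1, +9, then the pattern repeats.
Applying it to escape: e+1=f, s+9=b, c+1=d, a+9=j, p+1=q, e+9=n.

fbdjqn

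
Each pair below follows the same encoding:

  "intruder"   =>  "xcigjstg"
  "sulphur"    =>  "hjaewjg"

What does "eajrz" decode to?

This is a Caesar cipher with shift 15.
Reversing it on eajrz: e−15=p, a−15=l, j−15=u, r−15=c, z−15=k.

pluck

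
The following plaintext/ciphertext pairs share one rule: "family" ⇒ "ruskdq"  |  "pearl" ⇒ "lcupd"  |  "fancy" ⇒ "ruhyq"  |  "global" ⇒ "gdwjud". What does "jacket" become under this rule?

Each letter's alphabet position (a=0..z=25) is mapped through 15·x+20 mod 26 — an affine cipher.
Applying it to jacket: j(9)→15·9+20≡25=z; a(0)→15·0+20≡20=u; c(2)→15·2+20≡24=y; k(10)→15·10+20≡14=o; e(4)→15·4+20≡2=c; t(19)→15·19+20≡19=t (all mod 26).

zuyoct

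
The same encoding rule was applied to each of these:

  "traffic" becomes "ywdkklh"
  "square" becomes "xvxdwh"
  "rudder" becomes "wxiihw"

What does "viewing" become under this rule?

alhblsl

The shift depends on letter class: consonant t→y is +5, but vowel a→d is +3. The rule splits by letter class: vowels +3, consonants +5.
Applying it to viewing: v(cons)+5=a, i(vowel)+3=l, e(vowel)+3=h, w(cons)+5=b, i(vowel)+3=l, n(cons)+5=s, g(cons)+5=l.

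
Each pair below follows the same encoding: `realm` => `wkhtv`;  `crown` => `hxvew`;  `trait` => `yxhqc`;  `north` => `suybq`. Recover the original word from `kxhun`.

frame

The shift increases by 1 at each position, starting from +5: 5, 6, 7, ….
Reversing it on kxhun: k−5=f, x−6=r, h−7=a, u−8=m, n−9=e.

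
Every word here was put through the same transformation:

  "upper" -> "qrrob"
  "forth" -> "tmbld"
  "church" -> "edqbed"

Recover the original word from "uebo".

u(20)→q(16) and p(15)→r(17) fit y≡5x+20 (mod 26); the inverse of 5 mod 26 is 21. This is an affine cipher: with a=0,…,z=25, each position x becomes (5x+20) mod 26.
Decoding uebo: u(20)→21·(20−20)≡0=a; e(4)→21·(4−20)≡2=c; b(1)→21·(1−20)≡17=r; o(14)→21·(14−20)≡4=e (all mod 26).

acre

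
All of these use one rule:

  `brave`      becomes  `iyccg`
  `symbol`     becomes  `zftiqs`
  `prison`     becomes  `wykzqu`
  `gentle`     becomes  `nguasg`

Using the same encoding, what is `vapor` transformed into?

ccwqy

The shift depends on letter class: consonant b→i is +7, but vowel a→c is +2. Vowels shift forward by 2 and consonants shift forward by 7.
On vapor: v(cons)+7=c, a(vowel)+2=c, p(cons)+7=w, o(vowel)+2=q, r(cons)+7=y.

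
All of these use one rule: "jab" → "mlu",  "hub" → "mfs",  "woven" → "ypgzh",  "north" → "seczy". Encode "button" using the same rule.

The output letters match the input read backwards, each shifted +11: jab reversed is baj. The word is reversed, then every letter is shifted forward by 11.
Applying it to button: reverse → nottub; then shift: n+11=y, o+11=z, t+11=e, t+11=e, u+11=f, b+11=m.

yzeefm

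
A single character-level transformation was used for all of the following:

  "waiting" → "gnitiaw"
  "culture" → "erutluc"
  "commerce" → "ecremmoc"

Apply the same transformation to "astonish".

The output letters match the input read backwards: waiting reversed is gnitiaw. It's just the letters in reverse order.
On astonish: reverse → hsinotsa.

hsinotsa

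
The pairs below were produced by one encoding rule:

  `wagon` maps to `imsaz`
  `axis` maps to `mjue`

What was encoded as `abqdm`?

opera

Compare letters: w→i is +12, a→m is +12, g→s is +12 — a constant shift. Each letter is shifted forward by 12 in the alphabet (a Caesar shift of +12).
Reversing it on abqdm: a−12=o, b−12=p, q−12=e, d−12=r, m−12=a.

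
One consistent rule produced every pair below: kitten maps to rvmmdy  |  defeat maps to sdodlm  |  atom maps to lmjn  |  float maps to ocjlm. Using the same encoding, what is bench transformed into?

Each letter's alphabet position (a=0..z=25) is mapped through 11·x+11 mod 26 — an affine cipher.
Applying it to bench: b(1)→11·1+11≡22=w; e(4)→11·4+11≡3=d; n(13)→11·13+11≡24=y; c(2)→11·2+11≡7=h; h(7)→11·7+11≡10=k (all mod 26).

wdyhk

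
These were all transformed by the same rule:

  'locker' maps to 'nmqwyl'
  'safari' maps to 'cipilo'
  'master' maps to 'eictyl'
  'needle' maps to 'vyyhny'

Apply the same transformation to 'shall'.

cxinn

l(11)→n(13) and o(14)→m(12) fit y≡17x+8 (mod 26); the inverse of 17 mod 26 is 23. Treating letters as 0–25, the rule is x ↦ 17x + 8 (mod 26).
On shall: s(18)→17·18+8≡2=c; h(7)→17·7+8≡23=x; a(0)→17·0+8≡8=i; l(11)→17·11+8≡13=n; l(11)→17·11+8≡13=n (all mod 26).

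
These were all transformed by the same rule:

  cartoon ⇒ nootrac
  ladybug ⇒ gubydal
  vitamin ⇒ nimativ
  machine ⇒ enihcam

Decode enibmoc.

combine

It's just the letters in reverse order.
Undoing it on enibmoc: then reverse → combine.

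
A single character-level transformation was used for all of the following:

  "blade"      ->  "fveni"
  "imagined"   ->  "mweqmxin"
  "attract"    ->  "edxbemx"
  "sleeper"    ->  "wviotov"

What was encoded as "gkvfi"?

carve

A repeating key of period 2 is used — shifts +4, +10 over and over.
Decoding gkvfi: g−4=c, k−10=a, v−4=r, f−10=v, i−4=e.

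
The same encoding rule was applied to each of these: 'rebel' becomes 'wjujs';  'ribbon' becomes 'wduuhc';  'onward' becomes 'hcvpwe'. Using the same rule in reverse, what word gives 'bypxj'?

shame

r(17)→w(22) and e(4)→j(9) fit y≡5x+15 (mod 26); the inverse of 5 mod 26 is 21. This is an affine cipher: with a=0,…,z=25, each position x becomes (5x+15) mod 26.
Reversing it on bypxj: b(1)→21·(1−15)≡18=s; y(24)→21·(24−15)≡7=h; p(15)→21·(15−15)≡0=a; x(23)→21·(23−15)≡12=m; j(9)→21·(9−15)≡4=e (all mod 26).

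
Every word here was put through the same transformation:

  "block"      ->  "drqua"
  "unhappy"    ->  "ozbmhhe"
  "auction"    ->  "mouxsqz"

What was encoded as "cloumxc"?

This is an affine cipher: with a=0,…,z=25, each position x becomes (17x+12) mod 26.
Reversing it on cloumxc: c(2)→23·(2−12)≡4=e; l(11)→23·(11−12)≡3=d; o(14)→23·(14−12)≡20=u; u(20)→23·(20−12)≡2=c; m(12)→23·(12−12)≡0=a; x(23)→23·(23−12)≡19=t; c(2)→23·(2−12)≡4=e (all mod 26).

educate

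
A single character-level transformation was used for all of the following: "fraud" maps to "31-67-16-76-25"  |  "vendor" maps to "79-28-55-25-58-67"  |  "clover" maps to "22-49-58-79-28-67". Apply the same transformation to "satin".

f(#6)→31 and r(#18)→67: differences scale by 3, so n = 3·pos + 13. With a=1..z=26, the number is 3·pos + 13.
On satin: s=19→70, a=1→16, t=20→73, i=9→40, n=14→55.

70-16-73-40-55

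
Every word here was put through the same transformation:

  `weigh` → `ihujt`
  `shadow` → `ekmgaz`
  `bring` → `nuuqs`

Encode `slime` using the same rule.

eoupq

A repeating key of period 2 is used — shifts +12, +3 over and over.
Applying it to slime: s+12=e, l+3=o, i+12=u, m+3=p, e+12=q.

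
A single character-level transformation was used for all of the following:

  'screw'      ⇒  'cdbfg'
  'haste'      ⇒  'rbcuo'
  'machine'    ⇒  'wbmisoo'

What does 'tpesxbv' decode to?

journal

Shifts by position in screw: pos 0: s→c (+10), pos 1: c→d (+1), pos 2: r→b (+10), pos 3: e→f (+1) — repeating every 2. The shifts repeat in a cycle of length 2: positions 0,1,… shift by +10, +1, then the pattern repeats.
Decoding tpesxbv: t−10=j, p−1=o, e−10=u, s−1=r, x−10=n, b−1=a, v−10=l.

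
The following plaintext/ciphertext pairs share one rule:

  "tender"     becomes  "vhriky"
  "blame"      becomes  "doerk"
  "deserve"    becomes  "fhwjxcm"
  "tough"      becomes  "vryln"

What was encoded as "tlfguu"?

ribbon

In tender: t→v is +2, e→h is +3, n→r is +4, d→i is +5 — the shift increases by 1 each position. Each letter shifts forward by (position + 2), i.e. 2, 3, 4, … — the shift grows by one for each successive letter.
Undoing it on tlfguu: t−2=r, l−3=i, f−4=b, g−5=b, u−6=o, u−7=n.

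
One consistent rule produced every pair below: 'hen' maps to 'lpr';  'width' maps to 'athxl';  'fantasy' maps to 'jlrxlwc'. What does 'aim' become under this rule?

ltq

Vowels shift forward by 11 and consonants shift forward by 4.
On aim: a(vowel)+11=l, i(vowel)+11=t, m(cons)+4=q.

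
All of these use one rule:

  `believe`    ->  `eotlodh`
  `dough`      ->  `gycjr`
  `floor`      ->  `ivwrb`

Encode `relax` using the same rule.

uotdh

Shifts by position in believe: pos 0: b→e (+3), pos 1: e→o (+10), pos 2: l→t (+8), pos 3: i→l (+3), pos 4: e→o (+10), pos 5: v→d (+8) — repeating every 3. The shifts repeat in a cycle of length 3: positions 0,1,… shift by +3, +10, +8, then the pattern repeats.
Applying it to relax: r+3=u, e+10=o, l+8=t, a+3=d, x+10=h.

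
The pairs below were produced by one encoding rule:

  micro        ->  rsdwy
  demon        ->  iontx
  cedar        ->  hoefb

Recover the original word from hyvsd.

The shifts repeat in a cycle of length 3: positions 0,1,… shift by +5, +10, +1, then the pattern repeats.
Undoing it on hyvsd: h−5=c, y−10=o, v−1=u, s−5=n, d−10=t.

count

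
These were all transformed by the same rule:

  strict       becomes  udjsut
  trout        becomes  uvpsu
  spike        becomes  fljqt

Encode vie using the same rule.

Read the word backwards and shift each letter +1.
On vie: reverse → eiv; then shift: e+1=f, i+1=j, v+1=w.

fjw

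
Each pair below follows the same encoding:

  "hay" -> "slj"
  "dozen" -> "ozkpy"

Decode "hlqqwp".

Compare letters: h→s is +11, a→l is +11, y→j is +11 — a constant shift. Each letter is shifted forward by 11 in the alphabet (a Caesar shift of +11).
Decoding hlqqwp: h−11=w, l−11=a, q−11=f, q−11=f, w−11=l, p−11=e.

waffle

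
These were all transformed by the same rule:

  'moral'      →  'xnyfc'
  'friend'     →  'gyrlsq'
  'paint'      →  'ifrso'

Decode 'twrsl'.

m(12)→x(23) and o(14)→n(13) fit y≡21x+5 (mod 26); the inverse of 21 mod 26 is 5. Treating letters as 0–25, the rule is x ↦ 21x + 5 (mod 26).
Reversing it on twrsl: t(19)→5·(19−5)≡18=s; w(22)→5·(22−5)≡7=h; r(17)→5·(17−5)≡8=i; s(18)→5·(18−5)≡13=n; l(11)→5·(11−5)≡4=e (all mod 26).

shine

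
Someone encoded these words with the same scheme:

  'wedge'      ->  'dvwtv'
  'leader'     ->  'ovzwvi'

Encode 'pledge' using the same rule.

kovwtv

Each pair mirrors across the alphabet (w↔d, e↔v, d↔w): positions sum to 25. Each letter is replaced by its mirror in the alphabet: a↔z, b↔y, c↔x, and so on (the Atbash cipher).
For pledge: p↔k, l↔o, e↔v, d↔w, g↔t, e↔v.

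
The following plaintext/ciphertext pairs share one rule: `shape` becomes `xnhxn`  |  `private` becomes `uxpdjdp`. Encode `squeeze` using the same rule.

The shift increases by 1 at each position, starting from +5: 5, 6, 7, ….
For squeeze: s+5=x, q+6=w, u+7=b, e+8=m, e+9=n, z+10=j, e+11=p.

xwbmnjp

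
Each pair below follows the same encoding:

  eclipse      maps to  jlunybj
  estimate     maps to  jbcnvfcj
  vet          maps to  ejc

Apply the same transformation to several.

bjejafu

The shift depends on letter class: consonant c→l is +9, but vowel e→j is +5. The rule splits by letter class: vowels +5, consonants +9.
For several: s(cons)+9=b, e(vowel)+5=j, v(cons)+9=e, e(vowel)+5=j, r(cons)+9=a, a(vowel)+5=f, l(cons)+9=u.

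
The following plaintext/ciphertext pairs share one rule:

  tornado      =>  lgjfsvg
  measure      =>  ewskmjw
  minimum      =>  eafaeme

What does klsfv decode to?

Compare letters: t→l is +18, o→g is +18, r→j is +18 — a constant shift. Every letter moves 18 places later in the alphabet, wrapping around z→a.
Decoding klsfv: k−18=s, l−18=t, s−18=a, f−18=n, v−18=d.

stand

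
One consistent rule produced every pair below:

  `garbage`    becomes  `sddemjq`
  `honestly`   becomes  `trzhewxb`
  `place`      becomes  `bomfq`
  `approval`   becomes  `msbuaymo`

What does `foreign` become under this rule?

rrdhujz

A repeating key of period 2 is used — shifts +12, +3 over and over.
For foreign: f+12=r, o+3=r, r+12=d, e+3=h, i+12=u, g+3=j, n+12=z.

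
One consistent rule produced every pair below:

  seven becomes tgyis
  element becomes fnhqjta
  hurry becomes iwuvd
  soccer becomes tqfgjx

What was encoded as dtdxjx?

crater

In seven: s→t is +1, e→g is +2, v→y is +3, e→i is +4 — the shift increases by 1 each position. Each letter shifts forward by (position + 1), i.e. 1, 2, 3, … — the shift grows by one for each successive letter.
Decoding dtdxjx: d−1=c, t−2=r, d−3=a, x−4=t, j−5=e, x−6=r.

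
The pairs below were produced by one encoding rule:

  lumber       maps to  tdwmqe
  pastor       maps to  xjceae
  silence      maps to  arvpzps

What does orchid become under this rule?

wamsuq

The shift increases by 1 at each position, starting from +8: 8, 9, 10, ….
On orchid: o+8=w, r+9=a, c+10=m, h+11=s, i+12=u, d+13=q.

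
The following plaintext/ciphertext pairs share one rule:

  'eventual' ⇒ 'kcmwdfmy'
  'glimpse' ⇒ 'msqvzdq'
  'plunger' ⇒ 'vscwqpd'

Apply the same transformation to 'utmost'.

aauxce

Letter i (0-indexed) is shifted by i+6, so successive shifts are 6, 7, 8, ….
On utmost: u+6=a, t+7=a, m+8=u, o+9=x, s+10=c, t+11=e.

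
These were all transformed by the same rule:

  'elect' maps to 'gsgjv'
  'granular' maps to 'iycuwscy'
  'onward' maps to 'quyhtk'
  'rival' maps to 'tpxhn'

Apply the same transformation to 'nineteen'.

It's a Vigenère-style cipher with numeric key [2,7]: position i shifts by key[i mod 2].
On nineteen: n+2=p, i+7=p, n+2=p, e+7=l, t+2=v, e+7=l, e+2=g, n+7=u.

ppplvlgu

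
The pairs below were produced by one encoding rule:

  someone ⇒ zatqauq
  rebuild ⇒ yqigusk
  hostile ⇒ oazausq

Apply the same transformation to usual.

gzgms

The shift depends on letter class: consonant s→z is +7, but vowel o→a is +12. The rule splits by letter class: vowels +12, consonants +7.
On usual: u(vowel)+12=g, s(cons)+7=z, u(vowel)+12=g, a(vowel)+12=m, l(cons)+7=s.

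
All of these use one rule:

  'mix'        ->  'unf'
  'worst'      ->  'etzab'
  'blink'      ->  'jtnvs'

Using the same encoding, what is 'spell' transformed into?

axjtt

The shift depends on letter class: consonant m→u is +8, but vowel i→n is +5. Two shifts are in play — +5 for a/e/i/o/u, +8 for every other letter.
For spell: s(cons)+8=a, p(cons)+8=x, e(vowel)+5=j, l(cons)+8=t, l(cons)+8=t.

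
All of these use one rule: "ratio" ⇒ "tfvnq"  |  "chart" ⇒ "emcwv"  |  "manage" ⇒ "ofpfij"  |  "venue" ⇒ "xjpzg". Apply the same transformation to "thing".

A repeating key of period 2 is used — shifts +2, +5 over and over.
On thing: t+2=v, h+5=m, i+2=k, n+5=s, g+2=i.

vmksi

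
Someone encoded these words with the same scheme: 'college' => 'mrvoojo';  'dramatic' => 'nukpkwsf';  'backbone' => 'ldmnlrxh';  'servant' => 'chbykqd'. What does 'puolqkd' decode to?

freight

Shifts by position in college: pos 0: c→m (+10), pos 1: o→r (+3), pos 2: l→v (+10), pos 3: l→o (+3) — repeating every 2. It's a Vigenère-style cipher with numeric key [10,3]: position i shifts by key[i mod 2].
Decoding puolqkd: p−10=f, u−3=r, o−10=e, l−3=i, q−10=g, k−3=h, d−10=t.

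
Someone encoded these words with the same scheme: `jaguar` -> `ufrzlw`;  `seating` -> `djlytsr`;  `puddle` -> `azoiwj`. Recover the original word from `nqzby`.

Shifts by position in jaguar: pos 0: j→u (+11), pos 1: a→f (+5), pos 2: g→r (+11), pos 3: u→z (+5) — repeating every 2. A repeating key of period 2 is used — shifts +11, +5 over and over.
Reversing it on nqzby: n−11=c, q−5=l, z−11=o, b−5=w, y−11=n.

clown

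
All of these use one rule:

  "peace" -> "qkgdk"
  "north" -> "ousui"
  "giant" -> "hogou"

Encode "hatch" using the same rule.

igudi

The shift depends on letter class: consonant p→q is +1, but vowel e→k is +6. Vowels shift forward by 6 and consonants shift forward by 1.
For hatch: h(cons)+1=i, a(vowel)+6=g, t(cons)+1=u, c(cons)+1=d, h(cons)+1=i.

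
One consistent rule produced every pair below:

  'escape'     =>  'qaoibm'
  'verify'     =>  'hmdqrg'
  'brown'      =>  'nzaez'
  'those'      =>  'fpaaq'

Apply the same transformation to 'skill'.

esutx

Shifts by position in escape: pos 0: e→q (+12), pos 1: s→a (+8), pos 2: c→o (+12), pos 3: a→i (+8) — repeating every 2. A repeating key of period 2 is used — shifts +12, +8 over and over.
On skill: s+12=e, k+8=s, i+12=u, l+8=t, l+12=x.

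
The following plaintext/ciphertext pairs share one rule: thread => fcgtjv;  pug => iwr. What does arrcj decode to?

The output letters match the input read backwards, each shifted +2: thread reversed is daerht. The word is reversed, then every letter is shifted forward by 2.
Undoing it on arrcj: shift back: a−2=y, r−2=p, r−2=p, c−2=a, j−2=h → yppah; then reverse → happy.

happy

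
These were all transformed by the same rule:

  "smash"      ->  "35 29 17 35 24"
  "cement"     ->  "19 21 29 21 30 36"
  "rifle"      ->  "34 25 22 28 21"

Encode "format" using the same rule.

22 31 34 29 17 36

s is letter #19 and maps to 35: an offset of 16. The number is (letter's place in the alphabet, a=1) + 16.
Applying it to format: f=6→22, o=15→31, r=18→34, m=13→29, a=1→17, t=20→36.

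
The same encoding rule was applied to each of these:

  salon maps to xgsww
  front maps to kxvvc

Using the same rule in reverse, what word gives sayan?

nurse

The shift increases by 1 at each position, starting from +5: 5, 6, 7, ….
Decoding sayan: s−5=n, a−6=u, y−7=r, a−8=s, n−9=e.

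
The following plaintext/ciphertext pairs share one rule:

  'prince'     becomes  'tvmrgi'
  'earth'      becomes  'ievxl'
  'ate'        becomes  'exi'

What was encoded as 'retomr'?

Each letter is shifted forward by 4 in the alphabet (a Caesar shift of +4).
Decoding retomr: r−4=n, e−4=a, t−4=p, o−4=k, m−4=i, r−4=n.

napkin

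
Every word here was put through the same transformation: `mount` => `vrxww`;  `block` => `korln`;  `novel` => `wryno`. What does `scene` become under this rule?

bfhwh

Shifts by position in mount: pos 0: m→v (+9), pos 1: o→r (+3), pos 2: u→x (+3), pos 3: n→w (+9), pos 4: t→w (+3) — repeating every 3. The shifts repeat in a cycle of length 3: positions 0,1,… shift by +9, +3, +3, then the pattern repeats.
Applying it to scene: s+9=b, c+3=f, e+3=h, n+9=w, e+3=h.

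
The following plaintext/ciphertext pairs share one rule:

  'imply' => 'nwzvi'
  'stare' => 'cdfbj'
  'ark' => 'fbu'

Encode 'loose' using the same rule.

The shift depends on letter class: consonant m→w is +10, but vowel i→n is +5. Two shifts are in play — +5 for a/e/i/o/u, +10 for every other letter.
Applying it to loose: l(cons)+10=v, o(vowel)+5=t, o(vowel)+5=t, s(cons)+10=c, e(vowel)+5=j.

vttcj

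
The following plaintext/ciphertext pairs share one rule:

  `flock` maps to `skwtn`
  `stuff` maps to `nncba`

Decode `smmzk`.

The output letters match the input read backwards, each shifted +8: flock reversed is kcolf. The word is reversed, then every letter is shifted forward by 8.
Undoing it on smmzk: shift back: s−8=k, m−8=e, m−8=e, z−8=r, k−8=c → keerc; then reverse → creek.

creek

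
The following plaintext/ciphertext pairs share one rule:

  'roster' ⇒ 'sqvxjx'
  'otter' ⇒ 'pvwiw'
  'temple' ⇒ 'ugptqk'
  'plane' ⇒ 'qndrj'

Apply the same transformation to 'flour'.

In roster: r→s is +1, o→q is +2, s→v is +3, t→x is +4 — the shift increases by 1 each position. Letter i (0-indexed) is shifted by i+1, so successive shifts are 1, 2, 3, ….
Applying it to flour: f+1=g, l+2=n, o+3=r, u+4=y, r+5=w.

gnryw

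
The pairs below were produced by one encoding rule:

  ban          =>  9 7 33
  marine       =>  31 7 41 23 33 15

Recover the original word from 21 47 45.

hut

b(#2)→9 and a(#1)→7: differences scale by 2, so n = 2·pos + 5. The formula is n = 2×(alphabet index, a=1) + 5.
Undoing it on 21 47 45: 21→(21−5)÷2=8=h, 47→(47−5)÷2=21=u, 45→(45−5)÷2=20=t.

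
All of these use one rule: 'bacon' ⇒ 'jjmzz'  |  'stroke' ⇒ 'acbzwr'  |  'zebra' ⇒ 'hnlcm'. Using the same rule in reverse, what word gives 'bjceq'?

taste

In bacon: b→j is +8, a→j is +9, c→m is +10, o→z is +11 — the shift increases by 1 each position. The shift increases by 1 at each position, starting from +8: 8, 9, 10, ….
Undoing it on bjceq: b−8=t, j−9=a, c−10=s, e−11=t, q−12=e.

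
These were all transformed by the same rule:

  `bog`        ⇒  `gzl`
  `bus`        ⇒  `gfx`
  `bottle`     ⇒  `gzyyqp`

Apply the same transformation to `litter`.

qtyypw

The shift depends on letter class: consonant b→g is +5, but vowel o→z is +11. Vowels shift forward by 11 and consonants shift forward by 5.
On litter: l(cons)+5=q, i(vowel)+11=t, t(cons)+5=y, t(cons)+5=y, e(vowel)+11=p, r(cons)+5=w.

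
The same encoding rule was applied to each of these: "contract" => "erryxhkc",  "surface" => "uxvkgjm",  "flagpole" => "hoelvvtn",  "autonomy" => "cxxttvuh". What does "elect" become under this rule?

The shift increases by 1 at each position, starting from +2: 2, 3, 4, ….
For elect: e+2=g, l+3=o, e+4=i, c+5=h, t+6=z.

goihz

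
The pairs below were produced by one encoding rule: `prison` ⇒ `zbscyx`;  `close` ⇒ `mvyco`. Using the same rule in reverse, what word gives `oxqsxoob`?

Compare letters: p→z is +10, r→b is +10, i→s is +10 — a constant shift. Every letter moves 10 places later in the alphabet, wrapping around z→a.
Undoing it on oxqsxoob: o−10=e, x−10=n, q−10=g, s−10=i, x−10=n, o−10=e, o−10=e, b−10=r.

engineer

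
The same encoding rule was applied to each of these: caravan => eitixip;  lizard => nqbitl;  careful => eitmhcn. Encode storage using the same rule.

ubqzcog

It's a Vigenère-style cipher with numeric key [2,8]: position i shifts by key[i mod 2].
Applying it to storage: s+2=u, t+8=b, o+2=q, r+8=z, a+2=c, g+8=o, e+2=g.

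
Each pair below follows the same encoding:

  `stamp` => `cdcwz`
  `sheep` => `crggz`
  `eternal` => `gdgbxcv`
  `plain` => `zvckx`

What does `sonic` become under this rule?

The shift depends on letter class: consonant s→c is +10, but vowel a→c is +2. Vowels shift forward by 2 and consonants shift forward by 10.
Applying it to sonic: s(cons)+10=c, o(vowel)+2=q, n(cons)+10=x, i(vowel)+2=k, c(cons)+10=m.

cqxkm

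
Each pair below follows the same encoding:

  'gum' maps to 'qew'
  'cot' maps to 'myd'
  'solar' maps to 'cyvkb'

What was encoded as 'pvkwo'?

Compare letters: g→q is +10, u→e is +10, m→w is +10 — a constant shift. It's a constant shift of +10 (ROT10).
Undoing it on pvkwo: p−10=f, v−10=l, k−10=a, w−10=m, o−10=e.

flame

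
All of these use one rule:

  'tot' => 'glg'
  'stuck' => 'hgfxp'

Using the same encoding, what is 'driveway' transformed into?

wirevdzb

Each pair mirrors across the alphabet (t↔g, o↔l, t↔g): positions sum to 25. Each letter is replaced by its mirror in the alphabet: a↔z, b↔y, c↔x, and so on (the Atbash cipher).
For driveway: d↔w, r↔i, i↔r, v↔e, e↔v, w↔d, a↔z, y↔b.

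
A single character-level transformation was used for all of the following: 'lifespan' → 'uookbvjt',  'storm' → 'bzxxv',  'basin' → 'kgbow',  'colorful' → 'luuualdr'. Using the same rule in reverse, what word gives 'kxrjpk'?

bridge

Shifts by position in lifespan: pos 0: l→u (+9), pos 1: i→o (+6), pos 2: f→o (+9), pos 3: e→k (+6) — repeating every 2. It's a Vigenère-style cipher with numeric key [9,6]: position i shifts by key[i mod 2].
Reversing it on kxrjpk: k−9=b, x−6=r, r−9=i, j−6=d, p−9=g, k−6=e.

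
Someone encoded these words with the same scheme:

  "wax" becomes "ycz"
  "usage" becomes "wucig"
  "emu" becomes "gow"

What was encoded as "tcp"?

Compare letters: w→y is +2, a→c is +2, x→z is +2 — a constant shift. Each letter is shifted forward by 2 in the alphabet (a Caesar shift of +2).
Reversing it on tcp: t−2=r, c−2=a, p−2=n.

ran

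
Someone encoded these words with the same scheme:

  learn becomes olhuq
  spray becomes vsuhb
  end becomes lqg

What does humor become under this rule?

kbpvu

The shift depends on letter class: consonant l→o is +3, but vowel e→l is +7. The rule splits by letter class: vowels +7, consonants +3.
Applying it to humor: h(cons)+3=k, u(vowel)+7=b, m(cons)+3=p, o(vowel)+7=v, r(cons)+3=u.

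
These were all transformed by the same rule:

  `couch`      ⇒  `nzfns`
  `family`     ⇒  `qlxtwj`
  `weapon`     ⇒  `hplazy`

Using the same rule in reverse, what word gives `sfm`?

hub

This is a Caesar cipher with shift 11.
Decoding sfm: s−11=h, f−11=u, m−11=b.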